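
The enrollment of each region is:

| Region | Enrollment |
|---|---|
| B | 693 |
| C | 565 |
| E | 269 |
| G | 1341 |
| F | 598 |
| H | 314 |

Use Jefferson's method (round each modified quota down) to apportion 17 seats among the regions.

Standard divisor 3780/17 ≈ 222.353; standard quotas: B 3.117, C 2.541, E 1.210, G 6.031, F 2.689, H 1.412.
Rounding down gives 3, 2, 1, 6, 2, 1 = 15 seats, so the divisor must be adjusted.
With modified divisor 190: modified quotas B 3.647, C 2.974, E 1.416, G 7.058, F 3.147, H 1.653.
Rounding down: B 3, C 2, E 1, G 7, F 3, H 1 (total 17).

B 3; C 2; E 1; G 7; F 3; H 1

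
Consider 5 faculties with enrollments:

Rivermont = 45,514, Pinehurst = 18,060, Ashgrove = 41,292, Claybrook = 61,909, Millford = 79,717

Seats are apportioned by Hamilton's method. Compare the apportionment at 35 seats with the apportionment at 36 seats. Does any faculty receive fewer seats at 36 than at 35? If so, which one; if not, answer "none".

Pinehurst

At 35 seats: Rivermont 6, Pinehurst 3, Ashgrove 6, Claybrook 9, Millford 11.
At 36 seats: Rivermont 7, Pinehurst 2, Ashgrove 6, Claybrook 9, Millford 12.
Pinehurst drops from 3 to 2.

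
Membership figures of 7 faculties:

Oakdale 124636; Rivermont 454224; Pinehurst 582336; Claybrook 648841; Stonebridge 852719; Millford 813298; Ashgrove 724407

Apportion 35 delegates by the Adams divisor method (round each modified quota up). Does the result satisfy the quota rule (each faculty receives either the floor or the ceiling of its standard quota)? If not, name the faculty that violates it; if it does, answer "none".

none

Standard quotas: Oakdale 1.039, Rivermont 3.785, Pinehurst 4.852, Claybrook 5.406, Stonebridge 7.105, Millford 6.777, Ashgrove 6.036.
Adams allocation: Oakdale 1, Rivermont 4, Pinehurst 5, Claybrook 5, Stonebridge 7, Millford 7, Ashgrove 6.
Every allocation lies between the lower and upper quota.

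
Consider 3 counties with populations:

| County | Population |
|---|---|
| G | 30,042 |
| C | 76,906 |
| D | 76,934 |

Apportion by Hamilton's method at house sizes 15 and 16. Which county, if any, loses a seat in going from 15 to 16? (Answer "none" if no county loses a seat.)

At 15 seats: G 3, C 6, D 6.
At 16 seats: G 2, C 7, D 7.
G drops from 3 to 2.

G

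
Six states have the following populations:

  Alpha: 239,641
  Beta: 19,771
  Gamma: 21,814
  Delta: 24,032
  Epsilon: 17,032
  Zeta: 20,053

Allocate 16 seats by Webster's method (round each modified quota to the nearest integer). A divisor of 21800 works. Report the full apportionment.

With modified divisor 21800: modified quotas Alpha 10.993, Beta 0.907, Gamma 1.001, Delta 1.102, Epsilon 0.781, Zeta 0.920.
Rounding to the nearest integer: Alpha 11, Beta 1, Gamma 1, Delta 1, Epsilon 1, Zeta 1 (total 16).

Alpha=11; Beta=1; Gamma=1; Delta=1; Epsilon=1; Zeta=1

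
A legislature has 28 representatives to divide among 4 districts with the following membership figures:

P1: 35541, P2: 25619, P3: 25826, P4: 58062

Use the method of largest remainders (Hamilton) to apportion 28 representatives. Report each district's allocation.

The standard divisor is 145048/28 ≈ 5180.286.
Standard quotas: P1 6.8608, P2 4.9455, P3 4.9854, P4 11.2083.
Lower quotas: P1 6, P2 4, P3 4, P4 11 (sum 25, leaving 3 seats).
Remainders in descending order: P3 0.9854, P2 0.9455, P1 0.8608, P4 0.2083.
Largest remainders: P3, P2, P1 receive the extra seats.

P1 7, P2 5, P3 5, P4 11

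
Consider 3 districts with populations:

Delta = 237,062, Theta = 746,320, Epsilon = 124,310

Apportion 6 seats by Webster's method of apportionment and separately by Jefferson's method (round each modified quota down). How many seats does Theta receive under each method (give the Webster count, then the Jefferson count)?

Webster: Delta 1, Theta 4, Epsilon 1.
Jefferson: Delta 1, Theta 5, Epsilon 0.
Theta gets 4 under Webster and 5 under Jefferson.

4 and 5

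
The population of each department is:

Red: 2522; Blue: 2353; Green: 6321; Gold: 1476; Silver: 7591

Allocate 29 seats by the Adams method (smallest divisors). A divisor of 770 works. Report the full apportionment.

Red=4; Blue=4; Green=9; Gold=2; Silver=10

With modified divisor 770: modified quotas Red 3.275, Blue 3.056, Green 8.209, Gold 1.917, Silver 9.858.
Rounding up: Red 4, Blue 4, Green 9, Gold 2, Silver 10 (total 29).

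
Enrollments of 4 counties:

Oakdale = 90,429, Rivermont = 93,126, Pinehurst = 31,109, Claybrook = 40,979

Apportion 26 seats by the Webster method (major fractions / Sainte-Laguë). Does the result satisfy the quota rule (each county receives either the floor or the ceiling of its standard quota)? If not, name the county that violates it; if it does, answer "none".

Standard quotas: Oakdale 9.197, Rivermont 9.471, Pinehurst 3.164, Claybrook 4.168.
Webster allocation: Oakdale 9, Rivermont 10, Pinehurst 3, Claybrook 4.
Every allocation lies between the lower and upper quota.

none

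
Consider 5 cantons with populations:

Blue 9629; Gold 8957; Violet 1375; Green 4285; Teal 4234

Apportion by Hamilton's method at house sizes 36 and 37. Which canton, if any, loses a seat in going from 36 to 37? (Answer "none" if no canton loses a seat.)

At 36 seats: Blue 12, Gold 11, Violet 2, Green 6, Teal 5.
At 37 seats: Blue 12, Gold 12, Violet 2, Green 6, Teal 5.
No canton's allocation decreased.

none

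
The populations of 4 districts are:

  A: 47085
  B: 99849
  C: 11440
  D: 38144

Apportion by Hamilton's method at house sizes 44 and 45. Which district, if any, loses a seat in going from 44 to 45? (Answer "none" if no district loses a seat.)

C

At 44 seats: A 11, B 22, C 3, D 8.
At 45 seats: A 11, B 23, C 2, D 9.
C drops from 3 to 2.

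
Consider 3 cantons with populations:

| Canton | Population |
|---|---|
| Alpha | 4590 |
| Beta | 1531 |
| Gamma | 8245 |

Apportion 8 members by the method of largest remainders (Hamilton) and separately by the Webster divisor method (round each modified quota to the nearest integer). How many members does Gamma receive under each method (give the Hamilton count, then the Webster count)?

5 and 4

Hamilton: Alpha 2, Beta 1, Gamma 5.
Webster: Alpha 3, Beta 1, Gamma 4.
Gamma gets 5 under Hamilton and 4 under Webster.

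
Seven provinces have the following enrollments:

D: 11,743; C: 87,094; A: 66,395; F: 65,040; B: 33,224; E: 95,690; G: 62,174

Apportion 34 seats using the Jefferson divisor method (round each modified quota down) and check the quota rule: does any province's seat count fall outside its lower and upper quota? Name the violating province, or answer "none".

none

Standard quotas: D 0.948, C 7.028, A 5.357, F 5.248, B 2.681, E 7.721, G 5.017.
Jefferson allocation: D 1, C 7, A 5, F 5, B 3, E 8, G 5.
Every allocation lies between the lower and upper quota.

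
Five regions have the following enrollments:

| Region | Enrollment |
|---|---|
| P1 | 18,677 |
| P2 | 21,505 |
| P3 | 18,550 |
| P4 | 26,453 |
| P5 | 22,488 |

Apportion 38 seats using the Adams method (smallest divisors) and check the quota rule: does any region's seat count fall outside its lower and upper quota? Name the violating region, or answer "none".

none

Standard quotas: P1 6.591, P2 7.590, P3 6.547, P4 9.336, P5 7.936.
Adams allocation: P1 7, P2 7, P3 7, P4 9, P5 8.
Every allocation lies between the lower and upper quota.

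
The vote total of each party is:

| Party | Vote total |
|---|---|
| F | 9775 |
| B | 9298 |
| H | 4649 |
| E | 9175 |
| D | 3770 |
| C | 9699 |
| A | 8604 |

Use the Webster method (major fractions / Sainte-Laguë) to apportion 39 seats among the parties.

F: 7, B: 7, H: 3, E: 6, D: 3, C: 7, A: 6

Standard divisor 54970/39 ≈ 1409.487; standard quotas: F 6.935, B 6.597, H 3.298, E 6.509, D 2.675, C 6.881, A 6.104.
Rounding to the nearest integer gives 7, 7, 3, 7, 3, 7, 6 = 40 seats, so the divisor must be adjusted.
With modified divisor 1420: modified quotas F 6.884, B 6.548, H 3.274, E 6.461, D 2.655, C 6.830, A 6.059.
Rounding to the nearest integer: F 7, B 7, H 3, E 6, D 3, C 7, A 6 (total 39).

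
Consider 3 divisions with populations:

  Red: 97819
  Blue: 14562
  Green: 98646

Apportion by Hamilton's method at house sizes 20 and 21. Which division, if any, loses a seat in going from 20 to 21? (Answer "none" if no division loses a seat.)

At 20 seats: Red 9, Blue 2, Green 9.
At 21 seats: Red 10, Blue 1, Green 10.
Blue drops from 2 to 1.

Blue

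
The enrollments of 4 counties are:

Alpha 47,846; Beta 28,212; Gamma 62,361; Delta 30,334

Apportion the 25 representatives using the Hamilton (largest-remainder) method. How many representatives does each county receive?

Total 168753; standard divisor 168753/25 ≈ 6750.12.
Standard quotas: Alpha 7.0882, Beta 4.1795, Gamma 9.2385, Delta 4.4938.
Lower quotas: Alpha 7, Beta 4, Gamma 9, Delta 4 (sum 24, leaving 1 seat).
Remainders in descending order: Delta 0.4938, Gamma 0.2385, Beta 0.1795, Alpha 0.0882.
The surplus seat goes to Delta.

Alpha: 7, Beta: 4, Gamma: 9, Delta: 5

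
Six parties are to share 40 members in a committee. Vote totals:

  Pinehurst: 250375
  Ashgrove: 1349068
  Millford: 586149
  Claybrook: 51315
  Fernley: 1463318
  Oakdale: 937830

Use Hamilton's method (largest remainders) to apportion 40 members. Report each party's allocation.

Pinehurst: 2; Ashgrove: 12; Millford: 5; Claybrook: 0; Fernley: 13; Oakdale: 8

The standard divisor is 4638055/40 ≈ 115951.375.
Standard quotas: Pinehurst 2.1593, Ashgrove 11.6348, Millford 5.0551, Claybrook 0.4426, Fernley 12.6201, Oakdale 8.0881.
Lower quotas: Pinehurst 2, Ashgrove 11, Millford 5, Claybrook 0, Fernley 12, Oakdale 8 (sum 38, leaving 2 seats).
Remainders in descending order: Ashgrove 0.6348, Fernley 0.6201, Claybrook 0.4426, Pinehurst 0.1593, Oakdale 0.0881, Millford 0.0551.
Largest remainders: Ashgrove, Fernley receive the extra seats.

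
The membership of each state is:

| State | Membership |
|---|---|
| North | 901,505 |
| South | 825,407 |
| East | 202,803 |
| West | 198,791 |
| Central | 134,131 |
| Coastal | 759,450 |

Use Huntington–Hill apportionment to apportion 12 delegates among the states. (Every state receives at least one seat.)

North: 3; South: 3; East: 1; West: 1; Central: 1; Coastal: 3

With divisor 285143: modified quotas North 3.162, South 2.895, East 0.711, West 0.697, Central 0.470, Coastal 2.663.
Geometric-mean thresholds: North √(3·4)=3.464, South √(2·3)=2.449, East (min 1), West (min 1), Central (min 1), Coastal √(2·3)=2.449.
Each quota rounded against its threshold gives North 3, South 3, East 1, West 1, Central 1, Coastal 3 (total 12).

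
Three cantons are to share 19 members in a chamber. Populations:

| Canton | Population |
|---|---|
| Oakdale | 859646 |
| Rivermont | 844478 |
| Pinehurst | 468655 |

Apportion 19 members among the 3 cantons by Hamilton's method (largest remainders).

Total 2172779; standard divisor 2172779/19 ≈ 114356.789.
Standard quotas: Oakdale 7.5172, Rivermont 7.3846, Pinehurst 4.0982.
Lower quotas: Oakdale 7, Rivermont 7, Pinehurst 4 (sum 18, leaving 1 seat).
Remainders in descending order: Oakdale 0.5172, Rivermont 0.3846, Pinehurst 0.0982.
The surplus seat goes to Oakdale.

Oakdale 8, Rivermont 7, Pinehurst 4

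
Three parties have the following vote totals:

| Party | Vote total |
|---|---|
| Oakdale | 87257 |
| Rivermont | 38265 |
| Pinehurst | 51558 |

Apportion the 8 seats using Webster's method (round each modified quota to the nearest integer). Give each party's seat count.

Oakdale: 4, Rivermont: 2, Pinehurst: 2

Standard divisor 177080/8 ≈ 22135; standard quotas: Oakdale 3.942, Rivermont 1.729, Pinehurst 2.329.
Rounding to the nearest integer gives Oakdale 4, Rivermont 2, Pinehurst 2 — total 8, matching the house size, so no adjustment is needed.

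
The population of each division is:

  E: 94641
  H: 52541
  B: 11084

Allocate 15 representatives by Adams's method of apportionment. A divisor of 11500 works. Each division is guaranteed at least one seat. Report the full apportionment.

With modified divisor 11500: modified quotas E 8.230, H 4.569, B 0.964.
Rounding up: E 9, H 5, B 1 (total 15).

E: 9; H: 5; B: 1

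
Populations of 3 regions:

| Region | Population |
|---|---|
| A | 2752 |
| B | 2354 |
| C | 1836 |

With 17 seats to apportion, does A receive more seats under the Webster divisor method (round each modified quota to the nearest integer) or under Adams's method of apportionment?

Webster: A 7, B 6, C 4.
Adams: A 6, B 6, C 5.
A gets 7 under Webster and 6 under Adams.

Webster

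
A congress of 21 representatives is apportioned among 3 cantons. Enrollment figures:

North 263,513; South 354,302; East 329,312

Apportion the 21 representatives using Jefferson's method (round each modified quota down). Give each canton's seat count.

North 6; South 8; East 7

Standard divisor 947127/21 ≈ 45101.286; standard quotas: North 5.843, South 7.856, East 7.302.
Rounding down gives 5, 7, 7 = 19 seats, so the divisor must be adjusted.
With modified divisor 42500: modified quotas North 6.200, South 8.337, East 7.749.
Rounding down: North 6, South 8, East 7 (total 21).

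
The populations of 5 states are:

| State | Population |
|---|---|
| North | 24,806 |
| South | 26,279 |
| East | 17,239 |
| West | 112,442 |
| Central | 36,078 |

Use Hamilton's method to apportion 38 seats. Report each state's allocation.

North 4; South 5; East 3; West 20; Central 6

The standard divisor is 216844/38 ≈ 5706.421.
Standard quotas: North 4.3470, South 4.6052, East 3.0210, West 19.7045, Central 6.3224.
Lower quotas: North 4, South 4, East 3, West 19, Central 6 (sum 36, leaving 2 seats).
Remainders in descending order: West 0.7045, South 0.6052, North 0.3470, Central 0.3224, East 0.0210.
Largest remainders: West, South receive the extra seats.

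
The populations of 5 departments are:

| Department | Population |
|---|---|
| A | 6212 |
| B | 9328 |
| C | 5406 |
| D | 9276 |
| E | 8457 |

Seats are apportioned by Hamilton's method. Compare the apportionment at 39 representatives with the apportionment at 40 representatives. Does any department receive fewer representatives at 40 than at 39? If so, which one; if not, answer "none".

At 39 seats: A 6, B 9, C 6, D 9, E 9.
At 40 seats: A 6, B 10, C 5, D 10, E 9.
C drops from 6 to 5.

C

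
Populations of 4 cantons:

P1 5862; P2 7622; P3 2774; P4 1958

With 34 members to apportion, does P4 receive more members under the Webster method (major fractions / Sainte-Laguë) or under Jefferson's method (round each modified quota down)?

Webster: P1 11, P2 14, P3 5, P4 4.
Jefferson: P1 11, P2 15, P3 5, P4 3.
P4 gets 4 under Webster and 3 under Jefferson.

Webster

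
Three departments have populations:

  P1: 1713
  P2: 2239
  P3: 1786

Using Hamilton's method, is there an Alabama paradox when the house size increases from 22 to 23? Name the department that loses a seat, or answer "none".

none

At 22 seats: P1 6, P2 9, P3 7.
At 23 seats: P1 7, P2 9, P3 7.
No department's allocation decreased.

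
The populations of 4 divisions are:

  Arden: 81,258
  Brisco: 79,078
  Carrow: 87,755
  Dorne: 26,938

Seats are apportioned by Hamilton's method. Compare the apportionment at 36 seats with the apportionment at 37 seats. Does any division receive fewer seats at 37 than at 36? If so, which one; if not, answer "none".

At 36 seats: Arden 11, Brisco 10, Carrow 11, Dorne 4.
At 37 seats: Arden 11, Brisco 11, Carrow 12, Dorne 3.
Dorne drops from 4 to 3.

Dorne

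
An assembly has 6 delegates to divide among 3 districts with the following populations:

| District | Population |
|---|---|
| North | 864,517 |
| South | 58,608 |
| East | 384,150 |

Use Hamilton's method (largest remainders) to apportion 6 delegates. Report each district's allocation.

Standard divisor: 1307275 ÷ 6 ≈ 217879.167.
Standard quotas: North 3.9679, South 0.2690, East 1.7631.
Lower quotas: North 3, South 0, East 1 (sum 4, leaving 2 seats).
Remainders in descending order: North 0.9679, East 0.7631, South 0.2690.
Largest remainders: North, East receive the extra seats.

North 4, South 0, East 2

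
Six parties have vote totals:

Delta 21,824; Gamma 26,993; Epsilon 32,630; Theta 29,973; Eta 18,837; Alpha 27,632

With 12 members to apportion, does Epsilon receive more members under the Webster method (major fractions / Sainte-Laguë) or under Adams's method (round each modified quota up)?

Webster

Webster: Delta 2, Gamma 2, Epsilon 3, Theta 2, Eta 1, Alpha 2.
Adams: Delta 2, Gamma 2, Epsilon 2, Theta 2, Eta 2, Alpha 2.
Epsilon gets 3 under Webster and 2 under Adams.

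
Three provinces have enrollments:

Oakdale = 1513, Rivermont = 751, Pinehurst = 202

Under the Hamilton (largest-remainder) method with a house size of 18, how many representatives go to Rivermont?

The standard divisor is 2466/18 = 137.
Standard quotas: Oakdale 11.044, Rivermont 5.482, Pinehurst 1.474.
Lower quotas: Oakdale 11, Rivermont 5, Pinehurst 1 (sum 17, leaving 1 seat).
Remainders in descending order: Rivermont 0.482, Pinehurst 0.474, Oakdale 0.044.
Largest remainder: Rivermont receives the extra seat.
Rivermont receives 6.

6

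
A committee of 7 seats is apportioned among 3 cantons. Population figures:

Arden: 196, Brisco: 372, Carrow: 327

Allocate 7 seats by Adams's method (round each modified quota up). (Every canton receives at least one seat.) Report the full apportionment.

Standard divisor 895/7 ≈ 127.857; standard quotas: Arden 1.533, Brisco 2.909, Carrow 2.558.
Rounding up gives 2, 3, 3 = 8 seats, so the divisor must be adjusted.
With modified divisor 170: modified quotas Arden 1.153, Brisco 2.188, Carrow 1.924.
Rounding up: Arden 2, Brisco 3, Carrow 2 (total 7).

Arden 2, Brisco 3, Carrow 2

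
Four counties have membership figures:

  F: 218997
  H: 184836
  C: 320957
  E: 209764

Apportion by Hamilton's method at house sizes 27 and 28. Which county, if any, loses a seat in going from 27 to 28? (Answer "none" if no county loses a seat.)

H

At 27 seats: F 6, H 6, C 9, E 6.
At 28 seats: F 7, H 5, C 10, E 6.
H drops from 6 to 5.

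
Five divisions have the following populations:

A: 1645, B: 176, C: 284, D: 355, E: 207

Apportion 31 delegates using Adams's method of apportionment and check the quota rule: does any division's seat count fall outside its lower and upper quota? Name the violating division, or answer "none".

Standard quotas: A 19.121, B 2.046, C 3.301, D 4.126, E 2.406.
Adams allocation: A 18, B 2, C 4, D 4, E 3.
A has quota 19.121 (lower 19, upper 20) but receives 18 — outside the quota interval.

A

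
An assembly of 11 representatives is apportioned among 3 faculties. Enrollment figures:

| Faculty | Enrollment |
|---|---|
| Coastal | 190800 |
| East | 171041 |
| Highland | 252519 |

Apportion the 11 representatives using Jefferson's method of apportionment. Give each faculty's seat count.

Standard divisor 614360/11 ≈ 55850.909; standard quotas: Coastal 3.416, East 3.062, Highland 4.521.
Rounding down gives 3, 3, 4 = 10 seats, so the divisor must be adjusted.
With modified divisor 49100: modified quotas Coastal 3.886, East 3.484, Highland 5.143.
Rounding down: Coastal 3, East 3, Highland 5 (total 11).

Coastal=3; East=3; Highland=5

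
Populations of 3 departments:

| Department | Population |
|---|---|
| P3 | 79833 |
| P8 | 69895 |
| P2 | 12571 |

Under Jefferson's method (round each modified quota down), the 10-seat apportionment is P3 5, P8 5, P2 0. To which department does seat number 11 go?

Priority for the next seat is population ÷ (current seats + 1).
Priorities: P3 13305.500, P8 11649.167, P2 12571.000.
Highest priority: P3.

P3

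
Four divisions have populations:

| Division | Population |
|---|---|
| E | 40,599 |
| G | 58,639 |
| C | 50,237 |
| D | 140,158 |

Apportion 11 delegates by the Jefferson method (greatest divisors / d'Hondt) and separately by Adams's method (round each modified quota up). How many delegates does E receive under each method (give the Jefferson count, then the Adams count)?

1 and 2

Jefferson: E 1, G 2, C 2, D 6.
Adams: E 2, G 2, C 2, D 5.
E gets 1 under Jefferson and 2 under Adams.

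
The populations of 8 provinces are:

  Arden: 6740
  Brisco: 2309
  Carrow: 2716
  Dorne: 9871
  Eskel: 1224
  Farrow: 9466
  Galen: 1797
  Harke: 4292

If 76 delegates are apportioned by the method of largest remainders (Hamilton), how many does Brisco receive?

Total 38415; standard divisor 38415/76 ≈ 505.461.
Standard quotas: Arden 13.3344, Brisco 4.5681, Carrow 5.3733, Dorne 19.5287, Eskel 2.4216, Farrow 18.7275, Galen 3.5552, Harke 8.4913.
Lower quotas: Arden 13, Brisco 4, Carrow 5, Dorne 19, Eskel 2, Farrow 18, Galen 3, Harke 8 (sum 72, leaving 4 seats).
Remainders in descending order: Farrow 0.7275, Brisco 0.5681, Galen 0.5552, Dorne 0.5287, Harke 0.4913, Eskel 0.4216, Carrow 0.3733, Arden 0.3344.
The surplus seats go to Farrow, Brisco, Galen, Dorne.
Brisco receives 5.

5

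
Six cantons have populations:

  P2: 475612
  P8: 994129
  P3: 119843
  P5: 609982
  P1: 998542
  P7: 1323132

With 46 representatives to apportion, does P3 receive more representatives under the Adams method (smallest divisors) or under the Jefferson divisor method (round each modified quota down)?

Adams: P2 5, P8 10, P3 2, P5 6, P1 10, P7 13.
Jefferson: P2 5, P8 10, P3 1, P5 6, P1 10, P7 14.
P3 gets 2 under Adams and 1 under Jefferson.

Adams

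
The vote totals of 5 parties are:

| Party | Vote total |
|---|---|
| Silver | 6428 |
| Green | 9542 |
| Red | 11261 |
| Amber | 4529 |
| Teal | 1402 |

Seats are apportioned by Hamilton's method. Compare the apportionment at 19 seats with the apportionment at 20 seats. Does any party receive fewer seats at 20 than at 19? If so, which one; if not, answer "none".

Amber

At 19 seats: Silver 4, Green 5, Red 6, Amber 3, Teal 1.
At 20 seats: Silver 4, Green 6, Red 7, Amber 2, Teal 1.
Amber drops from 3 to 2.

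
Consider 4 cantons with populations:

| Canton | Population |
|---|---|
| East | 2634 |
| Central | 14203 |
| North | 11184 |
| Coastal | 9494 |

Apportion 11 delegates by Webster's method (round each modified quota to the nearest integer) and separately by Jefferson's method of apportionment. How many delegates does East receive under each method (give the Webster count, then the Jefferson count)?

1 and 0

Webster: East 1, Central 4, North 3, Coastal 3.
Jefferson: East 0, Central 5, North 3, Coastal 3.
East gets 1 under Webster and 0 under Jefferson.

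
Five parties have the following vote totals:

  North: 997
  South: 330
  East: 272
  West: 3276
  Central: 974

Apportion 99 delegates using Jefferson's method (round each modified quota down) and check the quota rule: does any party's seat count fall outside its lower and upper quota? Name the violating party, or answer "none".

West

Standard quotas: North 16.875, South 5.586, East 4.604, West 55.449, Central 16.486.
Jefferson allocation: North 17, South 5, East 4, West 57, Central 16.
West has quota 55.449 (lower 55, upper 56) but receives 57 — outside the quota interval.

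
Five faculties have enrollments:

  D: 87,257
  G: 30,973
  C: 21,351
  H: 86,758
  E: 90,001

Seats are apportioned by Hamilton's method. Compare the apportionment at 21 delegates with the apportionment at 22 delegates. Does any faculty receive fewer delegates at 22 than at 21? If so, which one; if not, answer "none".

none

At 21 seats: D 6, G 2, C 1, H 6, E 6.
At 22 seats: D 6, G 2, C 2, H 6, E 6.
No faculty's allocation decreased.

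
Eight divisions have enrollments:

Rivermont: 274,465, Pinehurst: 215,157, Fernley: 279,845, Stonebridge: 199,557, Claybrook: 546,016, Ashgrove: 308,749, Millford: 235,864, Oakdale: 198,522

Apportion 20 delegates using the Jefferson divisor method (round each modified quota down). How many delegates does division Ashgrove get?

3

Standard divisor 2258175/20 ≈ 112908.75; standard quotas: Rivermont 2.431, Pinehurst 1.906, Fernley 2.479, Stonebridge 1.767, Claybrook 4.836, Ashgrove 2.735, Millford 2.089, Oakdale 1.758.
Rounding down gives 2, 1, 2, 1, 4, 2, 2, 1 = 15 seats, so the divisor must be adjusted.
With modified divisor 96300: modified quotas Rivermont 2.850, Pinehurst 2.234, Fernley 2.906, Stonebridge 2.072, Claybrook 5.670, Ashgrove 3.206, Millford 2.449, Oakdale 2.061.
Rounding down: Rivermont 2, Pinehurst 2, Fernley 2, Stonebridge 2, Claybrook 5, Ashgrove 3, Millford 2, Oakdale 2 (total 20).
Ashgrove receives 3.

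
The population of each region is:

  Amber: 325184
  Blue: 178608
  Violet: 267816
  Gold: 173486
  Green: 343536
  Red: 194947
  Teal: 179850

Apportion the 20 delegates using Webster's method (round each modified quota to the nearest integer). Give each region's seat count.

Standard divisor 1663427/20 ≈ 83171.35; standard quotas: Amber 3.910, Blue 2.147, Violet 3.220, Gold 2.086, Green 4.130, Red 2.344, Teal 2.162.
Rounding to the nearest integer gives 4, 2, 3, 2, 4, 2, 2 = 19 seats, so the divisor must be adjusted.
With modified divisor 77200: modified quotas Amber 4.212, Blue 2.314, Violet 3.469, Gold 2.247, Green 4.450, Red 2.525, Teal 2.330.
Rounding to the nearest integer: Amber 4, Blue 2, Violet 3, Gold 2, Green 4, Red 3, Teal 2 (total 20).

Amber 4; Blue 2; Violet 3; Gold 2; Green 4; Red 3; Teal 2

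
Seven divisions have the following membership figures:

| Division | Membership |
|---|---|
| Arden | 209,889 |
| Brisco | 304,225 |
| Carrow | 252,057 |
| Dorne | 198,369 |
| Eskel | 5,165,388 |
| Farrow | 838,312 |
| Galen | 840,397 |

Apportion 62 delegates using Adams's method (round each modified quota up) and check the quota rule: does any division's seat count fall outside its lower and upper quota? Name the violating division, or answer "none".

Standard quotas: Arden 1.667, Brisco 2.416, Carrow 2.001, Dorne 1.575, Eskel 41.013, Farrow 6.656, Galen 6.673.
Adams allocation: Arden 2, Brisco 3, Carrow 2, Dorne 2, Eskel 39, Farrow 7, Galen 7.
Eskel has quota 41.013 (lower 41, upper 42) but receives 39 — outside the quota interval.

Eskel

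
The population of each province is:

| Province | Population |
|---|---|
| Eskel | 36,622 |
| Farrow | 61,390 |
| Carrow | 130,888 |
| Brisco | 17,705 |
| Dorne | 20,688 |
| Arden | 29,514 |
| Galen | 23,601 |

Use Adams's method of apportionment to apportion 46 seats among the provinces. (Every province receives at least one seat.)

Standard divisor 320408/46 ≈ 6965.391; standard quotas: Eskel 5.258, Farrow 8.814, Carrow 18.791, Brisco 2.542, Dorne 2.970, Arden 4.237, Galen 3.388.
Rounding up gives 6, 9, 19, 3, 3, 5, 4 = 49 seats, so the divisor must be adjusted.
With modified divisor 7500: modified quotas Eskel 4.883, Farrow 8.185, Carrow 17.452, Brisco 2.361, Dorne 2.758, Arden 3.935, Galen 3.147.
Rounding up: Eskel 5, Farrow 9, Carrow 18, Brisco 3, Dorne 3, Arden 4, Galen 4 (total 46).

Eskel=5, Farrow=9, Carrow=18, Brisco=3, Dorne=3, Arden=4, Galen=4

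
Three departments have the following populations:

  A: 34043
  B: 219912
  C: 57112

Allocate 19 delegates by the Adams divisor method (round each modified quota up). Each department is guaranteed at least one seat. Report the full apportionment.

Standard divisor 311067/19 ≈ 16371.947; standard quotas: A 2.079, B 13.432, C 3.488.
Rounding up gives 3, 14, 4 = 21 seats, so the divisor must be adjusted.
With modified divisor 17700: modified quotas A 1.923, B 12.424, C 3.227.
Rounding up: A 2, B 13, C 4 (total 19).

A 2; B 13; C 4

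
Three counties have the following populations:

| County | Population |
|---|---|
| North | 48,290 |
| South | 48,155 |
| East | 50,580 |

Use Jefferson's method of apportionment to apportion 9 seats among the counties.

Standard divisor 147025/9 ≈ 16336.111; standard quotas: North 2.956, South 2.948, East 3.096.
Rounding down gives 2, 2, 3 = 7 seats, so the divisor must be adjusted.
With modified divisor 14300: modified quotas North 3.377, South 3.367, East 3.537.
Rounding down: North 3, South 3, East 3 (total 9).

North: 3, South: 3, East: 3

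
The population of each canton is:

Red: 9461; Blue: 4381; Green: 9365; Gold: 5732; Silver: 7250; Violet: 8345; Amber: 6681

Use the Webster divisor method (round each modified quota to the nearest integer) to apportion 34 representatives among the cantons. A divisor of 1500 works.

With modified divisor 1500: modified quotas Red 6.307, Blue 2.921, Green 6.243, Gold 3.821, Silver 4.833, Violet 5.563, Amber 4.454.
Rounding to the nearest integer: Red 6, Blue 3, Green 6, Gold 4, Silver 5, Violet 6, Amber 4 (total 34).

Red=6, Blue=3, Green=6, Gold=4, Silver=5, Violet=6, Amber=4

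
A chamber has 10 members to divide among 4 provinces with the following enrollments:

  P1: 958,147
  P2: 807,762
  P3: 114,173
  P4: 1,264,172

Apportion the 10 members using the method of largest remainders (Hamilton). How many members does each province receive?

P1 3, P2 3, P3 0, P4 4

Total 3144254; standard divisor 3144254/10 ≈ 314425.4.
Standard quotas: P1 3.0473, P2 2.5690, P3 0.3631, P4 4.0206.
Lower quotas: P1 3, P2 2, P3 0, P4 4 (sum 9, leaving 1 seat).
Remainders in descending order: P2 0.5690, P3 0.3631, P1 0.0473, P4 0.0206.
The surplus seat goes to P2.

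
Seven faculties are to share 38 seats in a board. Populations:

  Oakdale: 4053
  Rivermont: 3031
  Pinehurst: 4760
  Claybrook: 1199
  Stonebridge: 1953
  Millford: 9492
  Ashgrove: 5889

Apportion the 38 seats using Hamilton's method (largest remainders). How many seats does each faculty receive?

Standard divisor: 30377 ÷ 38 ≈ 799.395.
Standard quotas: Oakdale 5.0701, Rivermont 3.7916, Pinehurst 5.9545, Claybrook 1.4999, Stonebridge 2.4431, Millford 11.8740, Ashgrove 7.3668.
Lower quotas: Oakdale 5, Rivermont 3, Pinehurst 5, Claybrook 1, Stonebridge 2, Millford 11, Ashgrove 7 (sum 34, leaving 4 seats).
Remainders in descending order: Pinehurst 0.9545, Millford 0.8740, Rivermont 0.7916, Claybrook 0.4999, Stonebridge 0.4431, Ashgrove 0.3668, Oakdale 0.0701.
The surplus seats go to Pinehurst, Millford, Rivermont, Claybrook.

Oakdale: 5, Rivermont: 4, Pinehurst: 6, Claybrook: 2, Stonebridge: 2, Millford: 12, Ashgrove: 7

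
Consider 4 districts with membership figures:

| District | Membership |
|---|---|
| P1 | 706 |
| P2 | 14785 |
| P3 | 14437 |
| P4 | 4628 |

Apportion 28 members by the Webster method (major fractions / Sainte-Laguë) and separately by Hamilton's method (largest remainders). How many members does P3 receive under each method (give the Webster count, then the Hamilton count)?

11 and 12

Webster: P1 1, P2 12, P3 11, P4 4.
Hamilton: P1 0, P2 12, P3 12, P4 4.
P3 gets 11 under Webster and 12 under Hamilton.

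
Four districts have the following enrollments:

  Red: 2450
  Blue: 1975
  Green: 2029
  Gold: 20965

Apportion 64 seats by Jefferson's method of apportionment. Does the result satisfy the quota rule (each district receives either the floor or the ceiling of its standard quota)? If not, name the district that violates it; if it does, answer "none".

Gold

Standard quotas: Red 5.719, Blue 4.610, Green 4.736, Gold 48.935.
Jefferson allocation: Red 5, Blue 4, Green 4, Gold 51.
Gold has quota 48.935 (lower 48, upper 49) but receives 51 — outside the quota interval.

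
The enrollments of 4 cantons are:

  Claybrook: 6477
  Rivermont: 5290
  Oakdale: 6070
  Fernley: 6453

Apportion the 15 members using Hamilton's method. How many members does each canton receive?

Claybrook 4; Rivermont 3; Oakdale 4; Fernley 4

Total 24290; standard divisor 24290/15 ≈ 1619.333.
Standard quotas: Claybrook 3.9998, Rivermont 3.2668, Oakdale 3.7485, Fernley 3.9850.
Lower quotas: Claybrook 3, Rivermont 3, Oakdale 3, Fernley 3 (sum 12, leaving 3 seats).
Remainders in descending order: Claybrook 0.9998, Fernley 0.9850, Oakdale 0.7485, Rivermont 0.2668.
Largest remainders: Claybrook, Fernley, Oakdale receive the extra seats.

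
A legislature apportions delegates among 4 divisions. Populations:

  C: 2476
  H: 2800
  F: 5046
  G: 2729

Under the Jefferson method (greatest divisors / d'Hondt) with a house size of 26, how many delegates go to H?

6

Standard divisor 13051/26 ≈ 501.962; standard quotas: C 4.933, H 5.578, F 10.053, G 5.437.
Rounding down gives 4, 5, 10, 5 = 24 seats, so the divisor must be adjusted.
With modified divisor 460: modified quotas C 5.383, H 6.087, F 10.970, G 5.933.
Rounding down: C 5, H 6, F 10, G 5 (total 26).
H receives 6.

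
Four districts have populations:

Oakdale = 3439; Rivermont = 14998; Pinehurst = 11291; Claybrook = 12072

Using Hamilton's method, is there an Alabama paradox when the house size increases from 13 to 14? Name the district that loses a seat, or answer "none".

At 13 seats: Oakdale 1, Rivermont 5, Pinehurst 3, Claybrook 4.
At 14 seats: Oakdale 1, Rivermont 5, Pinehurst 4, Claybrook 4.
No district's allocation decreased.

none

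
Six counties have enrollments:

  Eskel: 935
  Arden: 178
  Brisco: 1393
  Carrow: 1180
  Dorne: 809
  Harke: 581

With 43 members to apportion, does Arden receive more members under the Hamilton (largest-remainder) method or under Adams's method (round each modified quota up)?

Adams

Hamilton: Eskel 8, Arden 1, Brisco 12, Carrow 10, Dorne 7, Harke 5.
Adams: Eskel 8, Arden 2, Brisco 11, Carrow 10, Dorne 7, Harke 5.
Arden gets 1 under Hamilton and 2 under Adams.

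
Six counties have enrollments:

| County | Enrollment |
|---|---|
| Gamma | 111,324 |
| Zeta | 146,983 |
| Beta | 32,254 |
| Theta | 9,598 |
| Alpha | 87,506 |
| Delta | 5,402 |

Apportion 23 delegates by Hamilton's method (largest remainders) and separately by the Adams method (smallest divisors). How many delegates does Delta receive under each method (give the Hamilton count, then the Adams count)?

0 and 1

Hamilton: Gamma 6, Zeta 9, Beta 2, Theta 1, Alpha 5, Delta 0.
Adams: Gamma 6, Zeta 8, Beta 2, Theta 1, Alpha 5, Delta 1.
Delta gets 0 under Hamilton and 1 under Adams.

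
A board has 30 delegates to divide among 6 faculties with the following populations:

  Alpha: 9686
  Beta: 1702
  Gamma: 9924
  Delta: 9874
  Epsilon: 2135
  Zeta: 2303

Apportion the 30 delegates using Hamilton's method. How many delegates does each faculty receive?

Alpha 8, Beta 2, Gamma 8, Delta 8, Epsilon 2, Zeta 2

The standard divisor is 35624/30 ≈ 1187.467.
Standard quotas: Alpha 8.1569, Beta 1.4333, Gamma 8.3573, Delta 8.3152, Epsilon 1.7979, Zeta 1.9394.
Lower quotas: Alpha 8, Beta 1, Gamma 8, Delta 8, Epsilon 1, Zeta 1 (sum 27, leaving 3 seats).
Remainders in descending order: Zeta 0.9394, Epsilon 0.7979, Beta 0.4333, Gamma 0.3573, Delta 0.3152, Alpha 0.1569.
Largest remainders: Zeta, Epsilon, Beta receive the extra seats.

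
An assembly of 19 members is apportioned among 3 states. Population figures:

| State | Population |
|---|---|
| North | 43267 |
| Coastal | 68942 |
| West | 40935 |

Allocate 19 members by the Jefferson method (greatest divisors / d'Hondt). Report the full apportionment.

Standard divisor 153144/19 ≈ 8060.211; standard quotas: North 5.368, Coastal 8.553, West 5.079.
Rounding down gives 5, 8, 5 = 18 seats, so the divisor must be adjusted.
With modified divisor 7400: modified quotas North 5.847, Coastal 9.316, West 5.532.
Rounding down: North 5, Coastal 9, West 5 (total 19).

North=5, Coastal=9, West=5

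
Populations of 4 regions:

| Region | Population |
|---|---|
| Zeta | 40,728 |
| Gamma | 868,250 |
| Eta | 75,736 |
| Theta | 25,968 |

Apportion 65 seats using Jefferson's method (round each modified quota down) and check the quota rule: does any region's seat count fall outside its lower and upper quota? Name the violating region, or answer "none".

Standard quotas: Zeta 2.619, Gamma 55.840, Eta 4.871, Theta 1.670.
Jefferson allocation: Zeta 2, Gamma 57, Eta 5, Theta 1.
Gamma has quota 55.840 (lower 55, upper 56) but receives 57 — outside the quota interval.

Gamma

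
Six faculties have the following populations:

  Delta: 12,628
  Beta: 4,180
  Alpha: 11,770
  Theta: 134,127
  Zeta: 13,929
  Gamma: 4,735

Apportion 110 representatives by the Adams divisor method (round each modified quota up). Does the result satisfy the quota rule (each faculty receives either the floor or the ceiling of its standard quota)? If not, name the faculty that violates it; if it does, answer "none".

Standard quotas: Delta 7.659, Beta 2.535, Alpha 7.138, Theta 81.348, Zeta 8.448, Gamma 2.872.
Adams allocation: Delta 8, Beta 3, Alpha 7, Theta 80, Zeta 9, Gamma 3.
Theta has quota 81.348 (lower 81, upper 82) but receives 80 — outside the quota interval.

Theta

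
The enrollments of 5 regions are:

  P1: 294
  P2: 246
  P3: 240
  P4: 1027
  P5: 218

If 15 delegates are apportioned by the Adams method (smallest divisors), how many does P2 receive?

2

Standard divisor 2025/15 ≈ 135; standard quotas: P1 2.178, P2 1.822, P3 1.778, P4 7.607, P5 1.615.
Rounding up gives 3, 2, 2, 8, 2 = 17 seats, so the divisor must be adjusted.
With modified divisor 160: modified quotas P1 1.837, P2 1.538, P3 1.500, P4 6.419, P5 1.363.
Rounding up: P1 2, P2 2, P3 2, P4 7, P5 2 (total 15).
P2 receives 2.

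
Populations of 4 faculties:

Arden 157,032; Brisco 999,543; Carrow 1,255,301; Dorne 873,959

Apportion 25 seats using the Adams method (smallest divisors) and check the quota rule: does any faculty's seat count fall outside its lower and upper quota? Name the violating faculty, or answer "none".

Standard quotas: Arden 1.195, Brisco 7.605, Carrow 9.551, Dorne 6.649.
Adams allocation: Arden 2, Brisco 7, Carrow 9, Dorne 7.
Every allocation lies between the lower and upper quota.

none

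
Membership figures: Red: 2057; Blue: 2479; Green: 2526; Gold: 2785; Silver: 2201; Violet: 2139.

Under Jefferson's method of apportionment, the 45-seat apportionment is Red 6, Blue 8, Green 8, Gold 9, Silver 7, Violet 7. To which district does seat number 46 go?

Priority for the next seat is population ÷ (current seats + 1).
Priorities: Red 293.857, Blue 275.444, Green 280.667, Gold 278.500, Silver 275.125, Violet 267.375.
Highest priority: Red.

Red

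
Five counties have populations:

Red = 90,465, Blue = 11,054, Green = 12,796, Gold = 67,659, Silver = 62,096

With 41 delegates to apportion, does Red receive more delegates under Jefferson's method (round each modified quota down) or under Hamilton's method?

Jefferson: Red 16, Blue 1, Green 2, Gold 11, Silver 11.
Hamilton: Red 15, Blue 2, Green 2, Gold 11, Silver 11.
Red gets 16 under Jefferson and 15 under Hamilton.

Jefferson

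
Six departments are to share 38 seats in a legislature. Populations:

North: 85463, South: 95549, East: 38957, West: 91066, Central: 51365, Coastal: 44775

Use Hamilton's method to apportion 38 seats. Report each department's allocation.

Total 407175; standard divisor 407175/38 ≈ 10715.132.
Standard quotas: North 7.9759, South 8.9172, East 3.6357, West 8.4988, Central 4.7937, Coastal 4.1787.
Lower quotas: North 7, South 8, East 3, West 8, Central 4, Coastal 4 (sum 34, leaving 4 seats).
Remainders in descending order: North 0.9759, South 0.9172, Central 0.7937, East 0.6357, West 0.4988, Coastal 0.1787.
The surplus seats go to North, South, Central, East.

North=8; South=9; East=4; West=8; Central=5; Coastal=4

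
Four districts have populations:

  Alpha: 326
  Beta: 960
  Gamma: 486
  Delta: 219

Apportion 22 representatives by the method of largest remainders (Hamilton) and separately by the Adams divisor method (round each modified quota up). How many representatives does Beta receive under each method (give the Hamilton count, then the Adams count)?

11 and 10

Hamilton: Alpha 4, Beta 11, Gamma 5, Delta 2.
Adams: Alpha 4, Beta 10, Gamma 5, Delta 3.
Beta gets 11 under Hamilton and 10 under Adams.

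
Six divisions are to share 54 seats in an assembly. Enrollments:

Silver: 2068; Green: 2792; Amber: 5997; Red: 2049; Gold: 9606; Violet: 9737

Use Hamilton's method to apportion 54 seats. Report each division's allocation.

Total 32249; standard divisor 32249/54 ≈ 597.204.
Standard quotas: Silver 3.4628, Green 4.6751, Amber 10.0418, Red 3.4310, Gold 16.0850, Violet 16.3043.
Lower quotas: Silver 3, Green 4, Amber 10, Red 3, Gold 16, Violet 16 (sum 52, leaving 2 seats).
Remainders in descending order: Green 0.6751, Silver 0.4628, Red 0.4310, Violet 0.3043, Gold 0.0850, Amber 0.0418.
The surplus seats go to Green, Silver.

Silver=4, Green=5, Amber=10, Red=3, Gold=16, Violet=16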